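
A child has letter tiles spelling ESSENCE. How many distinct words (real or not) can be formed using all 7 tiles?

420

Letter multiplicities in ESSENCE: C×1, E×3, N×1, S×2.
Dividing 7! = 5040 by 3!·2! = 12 for the repeated letters gives 420.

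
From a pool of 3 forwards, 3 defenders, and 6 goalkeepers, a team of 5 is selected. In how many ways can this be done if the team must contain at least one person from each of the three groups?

With no constraint there are C(12,5) = 792 possible selections.
Selections missing a whole group: no forwards → C(9,5) = 126; no defenders → C(9,5) = 126; no goalkeepers → C(6,5) = 6.
Add back selections omitting two groups (i.e. drawn from a single group): C(3,5) + C(3,5) + C(6,5) = 6.
By inclusion–exclusion: 792 − 258 + 6 = 540.

540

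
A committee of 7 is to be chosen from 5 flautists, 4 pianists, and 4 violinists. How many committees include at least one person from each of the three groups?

With no constraint there are C(13,7) = 1716 possible selections.
Subtract selections that omit an entire group: no flautists → C(8,7) = 8; no pianists → C(9,7) = 36; no violinists → C(9,7) = 36.
Add back selections omitting two groups (i.e. drawn from a single group): C(5,7) + C(4,7) + C(4,7) = 0.
By inclusion–exclusion: 1716 − 80 + 0 = 1636.

1636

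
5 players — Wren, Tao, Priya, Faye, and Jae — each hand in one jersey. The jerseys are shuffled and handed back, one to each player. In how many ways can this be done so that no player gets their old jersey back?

Count assignments avoiding every fixed point. For any j of the 5 players fixed to their old jersey, the other 5−j can be arranged in (5−j)! ways.
By inclusion–exclusion this is Σ_{j=0}^{5} (−1)^j C(5,j)·(5−j)!.
Computing: 120 − 120 + 60 − 20 + 5 − 1 = 44.

44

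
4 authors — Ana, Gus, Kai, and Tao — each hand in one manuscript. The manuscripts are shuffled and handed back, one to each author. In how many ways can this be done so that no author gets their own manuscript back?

9

Let Aᵢ be the assignments in which author i gets their own manuscript. We want the size of the complement of A₁∪…∪A_4.
By inclusion–exclusion this is Σ_{j=0}^{4} (−1)^j C(4,j)·(4−j)!.
Computing: 24 − 24 + 12 − 4 + 1 = 9.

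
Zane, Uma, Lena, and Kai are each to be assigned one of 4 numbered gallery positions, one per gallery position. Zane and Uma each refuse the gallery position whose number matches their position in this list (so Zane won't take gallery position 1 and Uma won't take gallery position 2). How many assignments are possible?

14

Let Aᵢ (for i ∈ {1, 2}) be the placements that put person i in their forbidden gallery position. Any j of these fix j positions, leaving (4−j)! ways to fill the rest, and there are C(2,j) ways to pick which j.
By inclusion–exclusion, the number of valid placements is Σ_{j=0}^{2} (−1)^j C(2,j)·(4−j)!.
Computing: 24 − 12 + 2 = 14.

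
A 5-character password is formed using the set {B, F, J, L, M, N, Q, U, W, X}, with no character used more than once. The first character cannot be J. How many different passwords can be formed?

27216

The first character has 10−1 = 9 choices (anything except J).
The remaining 4 characters are filled from the other 9 symbols without repetition: 9 × 8 × 7 × 6 = 3024.
Total: 9 × 3024 = 27216.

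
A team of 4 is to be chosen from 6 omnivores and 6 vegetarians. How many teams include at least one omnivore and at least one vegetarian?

465

Unrestricted: C(12,4) = 495 ways to pick any 4 of the 12.
Selections missing a whole group: no omnivores → C(6,4) = 15; no vegetarians → C(6,4) = 15.
Both groups omitted at once is impossible, so 495 − 30 = 465.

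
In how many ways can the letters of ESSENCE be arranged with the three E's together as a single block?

60

Treat the 3 copies of E as a single block. The multiset to arrange is then {EEE, C, N, S, S}, 5 items in all.
That gives (5)!/(2!) = 60 arrangements.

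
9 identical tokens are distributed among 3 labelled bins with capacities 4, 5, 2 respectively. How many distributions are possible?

Without the upper bounds there are C(11,2) = 55 ways to split 9 among 3 bins.
Subtract solutions that violate a single cap (substitute x_i' = x_i − (cap_i+1)): x_1 ≥ 5 gives C(6,2) = 15; x_2 ≥ 6 gives C(5,2) = 10; x_3 ≥ 3 gives C(8,2) = 28. Together 53.
Add back pairs where two caps are both exceeded: 0 + 3 + 1 = 4.
By inclusion–exclusion the count is 55 − 53 + 4 = 6.

6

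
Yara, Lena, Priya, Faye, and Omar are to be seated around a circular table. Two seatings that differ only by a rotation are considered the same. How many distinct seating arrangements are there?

Seat Yara anywhere (absorbing the rotational symmetry), then permute the other 4: (4)! = 24.

24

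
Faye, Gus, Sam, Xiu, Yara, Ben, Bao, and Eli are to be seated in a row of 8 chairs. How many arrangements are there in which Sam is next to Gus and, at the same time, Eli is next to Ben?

Treat {Sam,Gus} as one block (2 orders) and {Eli,Ben} as another (2 orders).
That leaves 6 units to arrange: 2 × 2 × 6! = 4 × 720 = 2880.

2880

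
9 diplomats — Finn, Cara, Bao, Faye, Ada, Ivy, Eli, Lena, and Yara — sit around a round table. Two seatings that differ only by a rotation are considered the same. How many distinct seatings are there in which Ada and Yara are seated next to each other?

Treat {Ada, Yara} as one unit (2 internal orders) and seat the resulting 8 units around the table: (7)! circular arrangements.
So 2 × (7)! = 2 × 5040 = 10080.

10080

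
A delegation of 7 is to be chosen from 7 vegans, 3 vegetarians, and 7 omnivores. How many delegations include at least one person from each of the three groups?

Total 7-person selections from all 17: C(17,7) = 19448.
Selections missing a whole group: no vegans → C(10,7) = 120; no vegetarians → C(14,7) = 3432; no omnivores → C(10,7) = 120.
Add back selections omitting two groups (i.e. drawn from a single group): C(7,7) + C(3,7) + C(7,7) = 2.
By inclusion–exclusion: 19448 − 3672 + 2 = 15778.

15778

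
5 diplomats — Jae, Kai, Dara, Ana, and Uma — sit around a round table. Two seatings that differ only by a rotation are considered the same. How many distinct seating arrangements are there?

Seat Jae anywhere (absorbing the rotational symmetry), then permute the other 4: (4)! = 24.

24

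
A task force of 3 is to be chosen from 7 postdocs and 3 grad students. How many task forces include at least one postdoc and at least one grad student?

Total 3-person selections from all 10: C(10,3) = 120.
Selections missing a whole group: no postdocs → C(3,3) = 1; no grad students → C(7,3) = 35.
Both groups omitted at once is impossible, so 120 − 36 = 84.

84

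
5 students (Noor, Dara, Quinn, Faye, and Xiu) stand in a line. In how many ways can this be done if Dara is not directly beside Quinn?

72

Of the 5! = 120 arrangements, those with Dara and Quinn adjacent number 2 × 4! = 48 (treat the pair as a block with 2 internal orders).
So 120 − 48 = 72 arrangements keep them apart.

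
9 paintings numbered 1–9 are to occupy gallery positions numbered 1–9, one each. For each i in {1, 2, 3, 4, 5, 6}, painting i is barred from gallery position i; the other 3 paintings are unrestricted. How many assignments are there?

Let Aᵢ (for 1 ≤ i ≤ 6) be the placements that put painting i in its forbidden gallery position. Any j of these fix j positions, leaving (9−j)! ways to fill the rest, and there are C(6,j) ways to pick which j.
By inclusion–exclusion, the number of valid placements is Σ_{j=0}^{6} (−1)^j C(6,j)·(9−j)!.
Computing: 362880 − 241920 + 75600 − 14400 + 1800 − 144 + 6 = 183822.

183822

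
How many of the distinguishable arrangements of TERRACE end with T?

180

With the last slot taken by T, it remains to arrange the other 6 letters (ERRACE).
Those 6 letters have E appearing twice and R appearing twice, giving (6)!/(2!·2!) = 180.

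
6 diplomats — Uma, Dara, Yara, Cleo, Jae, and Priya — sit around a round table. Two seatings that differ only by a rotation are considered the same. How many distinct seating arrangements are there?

120

Seat Uma anywhere (absorbing the rotational symmetry), then permute the other 5: (5)! = 120.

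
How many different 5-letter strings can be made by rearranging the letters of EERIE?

20

EERIE has 5 letters with E appearing 3 times.
So there are 5! / (3!) = 20 distinguishable arrangements.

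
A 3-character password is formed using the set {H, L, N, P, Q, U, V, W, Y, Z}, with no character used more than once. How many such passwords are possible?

720

Choose and order 3 of the 10 symbols: the first character has 10 options, the next 9, then 8.
10 × 9 × 8 = 720.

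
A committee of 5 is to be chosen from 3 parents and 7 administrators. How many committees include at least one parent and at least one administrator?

Total 5-person selections from all 10: C(10,5) = 252.
Selections missing a whole group: no parents → C(7,5) = 21; no administrators → C(3,5) = 0.
Both groups omitted at once is impossible, so 252 − 21 = 231.

231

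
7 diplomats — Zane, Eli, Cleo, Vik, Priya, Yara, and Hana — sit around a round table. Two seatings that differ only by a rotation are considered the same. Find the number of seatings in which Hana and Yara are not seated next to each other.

480

All circular seatings of 7 people number (6)! = 720.
Seatings with Hana beside Yara: treat them as a block with 2 internal orders, giving 2 × (5)! = 240.
Subtracting, 720 − 240 = 480.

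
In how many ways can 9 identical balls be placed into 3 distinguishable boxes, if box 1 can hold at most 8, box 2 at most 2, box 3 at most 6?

20

Without the upper bounds there are C(11,2) = 55 ways to split 9 among 3 boxes.
Subtract solutions that violate a single cap (substitute x_i' = x_i − (cap_i+1)): x_1 ≥ 9 gives C(2,2) = 1; x_2 ≥ 3 gives C(8,2) = 28; x_3 ≥ 7 gives C(4,2) = 6. Together 35.
No two caps can be exceeded simultaneously, so the pair terms are all 0.
By inclusion–exclusion the count is 55 − 35 + 0 = 20.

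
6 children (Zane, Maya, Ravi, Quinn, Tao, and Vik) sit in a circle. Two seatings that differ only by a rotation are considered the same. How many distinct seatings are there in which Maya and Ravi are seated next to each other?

Glue Maya and Ravi into a block (2 internal orders). Seating 5 units around a circle gives (4)! arrangements.
So 2 × (4)! = 2 × 24 = 48.

48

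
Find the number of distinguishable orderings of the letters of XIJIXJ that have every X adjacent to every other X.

Treat the 2 copies of X as a single block. The multiset to arrange is then {XX, I, I, J, J}, 5 items in all.
That gives (5)!/(2!·2!) = 30 arrangements.

30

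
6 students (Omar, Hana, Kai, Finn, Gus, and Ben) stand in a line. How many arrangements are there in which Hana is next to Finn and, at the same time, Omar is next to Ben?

96

Treat {Hana,Finn} as one block (2 orders) and {Omar,Ben} as another (2 orders).
That leaves 4 units to arrange: 2 × 2 × 4! = 4 × 24 = 96.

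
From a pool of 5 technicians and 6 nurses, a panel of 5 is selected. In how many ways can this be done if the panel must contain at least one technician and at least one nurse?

455

Total 5-person selections from all 11: C(11,5) = 462.
Selections missing a whole group: no technicians → C(6,5) = 6; no nurses → C(5,5) = 1.
Both groups omitted at once is impossible, so 462 − 7 = 455.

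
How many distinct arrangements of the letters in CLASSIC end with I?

With the last slot taken by I, it remains to arrange the other 6 letters (CLASSC).
Those 6 letters have C appearing twice and S appearing twice, giving (6)!/(2!·2!) = 180.

180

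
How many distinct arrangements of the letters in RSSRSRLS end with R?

Fix R in the last position and arrange the remaining 7 letters.
Those 7 letters have R appearing twice and S appearing 4 times, giving (7)!/(4!·2!) = 105.

105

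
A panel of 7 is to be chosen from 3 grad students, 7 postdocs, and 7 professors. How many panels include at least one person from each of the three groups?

Total 7-person selections from all 17: C(17,7) = 19448.
Selections missing a whole group: no grad students → C(14,7) = 3432; no postdocs → C(10,7) = 120; no professors → C(10,7) = 120.
Add back selections omitting two groups (i.e. drawn from a single group): C(3,7) + C(7,7) + C(7,7) = 2.
By inclusion–exclusion: 19448 − 3672 + 2 = 15778.

15778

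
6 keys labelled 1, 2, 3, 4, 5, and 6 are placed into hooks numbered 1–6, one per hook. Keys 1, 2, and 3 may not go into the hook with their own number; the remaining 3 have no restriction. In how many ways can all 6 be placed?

426

Let Aᵢ (for i ∈ {1, 2, 3}) be the placements that put key i in its forbidden hook. Any j of these fix j positions, leaving (6−j)! ways to fill the rest, and there are C(3,j) ways to pick which j.
By inclusion–exclusion, the number of valid placements is Σ_{j=0}^{3} (−1)^j C(3,j)·(6−j)!.
Computing: 720 − 360 + 72 − 6 = 426.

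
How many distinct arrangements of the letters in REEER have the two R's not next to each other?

6

There are 5!/(3!·2!) = 10 arrangements of REEER in total.
If the two R's are adjacent, glue them into one block, leaving 4 items to arrange: (4)!/(3!) = 4 ways.
Subtracting, 10 − 4 = 6 arrangements keep the R's apart.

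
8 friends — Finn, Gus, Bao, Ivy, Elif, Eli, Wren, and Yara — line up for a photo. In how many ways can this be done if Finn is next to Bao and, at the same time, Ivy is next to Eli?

2880

Treat {Finn,Bao} as one block (2 orders) and {Ivy,Eli} as another (2 orders).
That leaves 6 units to arrange: 2 × 2 × 6! = 4 × 720 = 2880.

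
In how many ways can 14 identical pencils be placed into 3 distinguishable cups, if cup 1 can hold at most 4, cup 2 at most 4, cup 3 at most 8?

6

Without the upper bounds there are C(16,2) = 120 ways to split 14 among 3 cups.
Subtract solutions that violate a single cap (substitute x_i' = x_i − (cap_i+1)): x_1 ≥ 5 gives C(11,2) = 55; x_2 ≥ 5 gives C(11,2) = 55; x_3 ≥ 9 gives C(7,2) = 21. Together 131.
Add back pairs where two caps are both exceeded: 15 + 1 + 1 = 17.
By inclusion–exclusion the count is 120 − 131 + 17 = 6.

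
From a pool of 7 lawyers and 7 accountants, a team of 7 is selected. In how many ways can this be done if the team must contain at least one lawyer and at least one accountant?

Unrestricted: C(14,7) = 3432 ways to pick any 7 of the 14.
Selections missing a whole group: no lawyers → C(7,7) = 1; no accountants → C(7,7) = 1.
Both groups omitted at once is impossible, so 3432 − 2 = 3430.

3430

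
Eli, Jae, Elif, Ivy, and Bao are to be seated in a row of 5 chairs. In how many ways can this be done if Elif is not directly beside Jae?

Of the 5! = 120 arrangements, those with Elif and Jae adjacent number 2 × 4! = 48 (treat the pair as a block with 2 internal orders).
Complementary counting: 120 − 48 = 72.

72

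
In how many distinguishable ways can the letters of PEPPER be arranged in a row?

60

Letter multiplicities in PEPPER: E×2, P×3, R×1.
So there are 6! / (3!·2!) = 60 distinguishable arrangements.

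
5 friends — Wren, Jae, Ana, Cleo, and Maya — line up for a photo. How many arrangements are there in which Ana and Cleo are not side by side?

72

There are 5! = 120 arrangements in all. If Ana and Cleo are adjacent, merging them into one block gives 2·(4)! = 48 arrangements.
Complementary counting: 120 − 48 = 72.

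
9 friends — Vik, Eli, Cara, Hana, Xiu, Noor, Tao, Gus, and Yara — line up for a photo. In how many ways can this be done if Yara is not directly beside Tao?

There are 9! = 362880 arrangements in all. If Yara and Tao are adjacent, merging them into one block gives 2·(8)! = 80640 arrangements.
Complementary counting: 362880 − 80640 = 282240.

282240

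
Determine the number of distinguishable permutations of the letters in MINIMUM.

MINIMUM has 7 letters with I appearing twice and M appearing 3 times.
Dividing 7! = 5040 by 3!·2! = 12 for the repeated letters gives 420.

420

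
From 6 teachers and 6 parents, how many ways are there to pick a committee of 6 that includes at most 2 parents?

262

Split by how many parents are chosen (0 through 2).
Sum: C(6,0)·C(6,6) + C(6,1)·C(6,5) + C(6,2)·C(6,4) = 1 + 36 + 225 = 262.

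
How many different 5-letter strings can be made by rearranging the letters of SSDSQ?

20

The 5 letters of SSDSQ have repeats: S appearing 3 times.
The number of distinct arrangements is 5!/(3!) = 120/6 = 20.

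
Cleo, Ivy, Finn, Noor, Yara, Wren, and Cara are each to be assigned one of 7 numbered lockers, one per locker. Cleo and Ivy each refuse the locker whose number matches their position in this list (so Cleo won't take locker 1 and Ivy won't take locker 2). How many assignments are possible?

3720

Let Aᵢ (for i ∈ {1, 2}) be the placements that put person i in their forbidden locker. Any j of these fix j positions, leaving (7−j)! ways to fill the rest, and there are C(2,j) ways to pick which j.
By inclusion–exclusion, the number of valid placements is Σ_{j=0}^{2} (−1)^j C(2,j)·(7−j)!.
Computing: 5040 − 1440 + 120 = 3720.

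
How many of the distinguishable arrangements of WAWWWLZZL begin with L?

840

With the first slot taken by L, it remains to arrange the other 8 letters (WAWWWZZL).
Those 8 letters have W appearing 4 times and Z appearing twice, giving (8)!/(4!·2!) = 840.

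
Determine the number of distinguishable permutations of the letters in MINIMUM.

MINIMUM has 7 letters with I appearing twice and M appearing 3 times.
So there are 7! / (3!·2!) = 420 distinguishable arrangements.

420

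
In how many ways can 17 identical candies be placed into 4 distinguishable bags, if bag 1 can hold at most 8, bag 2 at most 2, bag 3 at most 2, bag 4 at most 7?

By stars and bars, unrestricted non-negative solutions to x_1+…+x_4 = 17 number C(17+3,3) = 1140.
Subtract solutions that violate a single cap (substitute x_i' = x_i − (cap_i+1)): x_1 ≥ 9 gives C(11,3) = 165; x_2 ≥ 3 gives C(17,3) = 680; x_3 ≥ 3 gives C(17,3) = 680; x_4 ≥ 8 gives C(12,3) = 220. Together 1745.
Add back pairs where two caps are both exceeded: 56 + 56 + 1 + 364 + 84 + 84 = 645.
Subtract triples: 10 + 0 + 0 + 20 = 30.
By inclusion–exclusion the count is 1140 − 1745 + 645 − 30 = 10.

10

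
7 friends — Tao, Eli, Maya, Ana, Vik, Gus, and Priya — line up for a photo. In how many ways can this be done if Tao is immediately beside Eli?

Treat {Tao, Eli} as a single unit. There are 6 units to order, and the pair itself can be ordered 2 ways.
That gives 2 × 6! = 2 × 720 = 1440.

1440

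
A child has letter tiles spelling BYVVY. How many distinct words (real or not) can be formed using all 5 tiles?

BYVVY has 5 letters with V appearing twice and Y appearing twice.
So there are 5! / (2!·2!) = 30 distinguishable arrangements.

30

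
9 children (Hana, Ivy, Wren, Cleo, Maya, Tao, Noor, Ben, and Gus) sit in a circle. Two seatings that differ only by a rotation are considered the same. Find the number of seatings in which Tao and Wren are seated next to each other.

10080

Treat {Tao, Wren} as one unit (2 internal orders) and seat the resulting 8 units around the table: (7)! circular arrangements.
So 2 × (7)! = 2 × 5040 = 10080.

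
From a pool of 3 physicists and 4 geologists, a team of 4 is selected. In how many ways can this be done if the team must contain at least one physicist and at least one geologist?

Total 4-person selections from all 7: C(7,4) = 35.
Subtract selections that omit an entire group: no physicists → C(4,4) = 1; no geologists → C(3,4) = 0.
Both groups omitted at once is impossible, so 35 − 1 = 34.

34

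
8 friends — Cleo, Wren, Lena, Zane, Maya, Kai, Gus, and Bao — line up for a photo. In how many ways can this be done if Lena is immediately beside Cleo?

Glue Lena and Cleo into one block (2 internal orders), leaving 7 units to arrange in a row.
So the count is 2·(7)! = 10080.

10080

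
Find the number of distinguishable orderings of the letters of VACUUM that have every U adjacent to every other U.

Treat the 2 copies of U as a single block. The multiset to arrange is then {UU, A, C, M, V}, 5 items in all.
All 5 items are distinct, so there are (5)! = 120 arrangements.

120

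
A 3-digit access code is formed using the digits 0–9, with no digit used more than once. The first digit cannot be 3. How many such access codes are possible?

The first digit has 10−1 = 9 choices (anything except 3).
The remaining 2 digits are filled from the other 9 symbols without repetition: 9 × 8 = 72.
Total: 9 × 72 = 648.

648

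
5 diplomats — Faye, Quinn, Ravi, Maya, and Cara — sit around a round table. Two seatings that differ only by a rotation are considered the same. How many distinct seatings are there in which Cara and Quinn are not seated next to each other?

All circular seatings of 5 people number (4)! = 24.
Seatings with Cara beside Quinn: treat them as a block with 2 internal orders, giving 2 × (3)! = 12.
Subtracting, 24 − 12 = 12.

12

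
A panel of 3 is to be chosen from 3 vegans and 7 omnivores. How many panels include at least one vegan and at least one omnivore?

Unrestricted: C(10,3) = 120 ways to pick any 3 of the 10.
Subtract selections that omit an entire group: no vegans → C(7,3) = 35; no omnivores → C(3,3) = 1.
Both groups omitted at once is impossible, so 120 − 36 = 84.

84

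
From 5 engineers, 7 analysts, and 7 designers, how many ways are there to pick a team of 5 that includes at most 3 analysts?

Split by how many analysts are chosen (0 through 3).
Sum: C(7,0)·C(12,5) + C(7,1)·C(12,4) + C(7,2)·C(12,3) + C(7,3)·C(12,2) = 792 + 3465 + 4620 + 2310 = 11187.

11187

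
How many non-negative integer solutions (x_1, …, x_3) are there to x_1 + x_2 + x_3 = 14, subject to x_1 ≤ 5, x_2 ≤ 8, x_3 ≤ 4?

By stars and bars, unrestricted non-negative solutions to x_1+…+x_3 = 14 number C(14+2,2) = 120.
Subtract solutions that violate a single cap (substitute x_i' = x_i − (cap_i+1)): x_1 ≥ 6 gives C(10,2) = 45; x_2 ≥ 9 gives C(7,2) = 21; x_3 ≥ 5 gives C(11,2) = 55. Together 121.
Add back pairs where two caps are both exceeded: 0 + 10 + 1 = 11.
By inclusion–exclusion the count is 120 − 121 + 11 = 10.

10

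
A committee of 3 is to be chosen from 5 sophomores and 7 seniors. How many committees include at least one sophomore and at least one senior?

With no constraint there are C(12,3) = 220 possible selections.
Subtract selections that omit an entire group: no sophomores → C(7,3) = 35; no seniors → C(5,3) = 10.
Both groups omitted at once is impossible, so 220 − 45 = 175.

175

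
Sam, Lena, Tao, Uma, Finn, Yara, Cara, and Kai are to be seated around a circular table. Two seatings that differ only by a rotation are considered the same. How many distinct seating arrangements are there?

Fix one person's seat to break rotational symmetry; the remaining 7 people can be arranged in (7)! = 5040 ways.

5040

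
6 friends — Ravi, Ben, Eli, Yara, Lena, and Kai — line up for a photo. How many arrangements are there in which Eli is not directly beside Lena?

Of the 6! = 720 arrangements, those with Eli and Lena adjacent number 2 × 5! = 240 (treat the pair as a block with 2 internal orders).
Complementary counting: 720 − 240 = 480.

480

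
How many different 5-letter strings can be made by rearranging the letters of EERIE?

EERIE has 5 letters with E appearing 3 times.
Dividing 5! = 120 by 3! = 6 for the repeated letters gives 20.

20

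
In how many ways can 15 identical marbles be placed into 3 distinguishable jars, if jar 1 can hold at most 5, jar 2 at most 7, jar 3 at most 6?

Ignoring the caps, the number of non-negative solutions to x_1+…+x_3 = 15 is C(17,2) = 136.
Subtract solutions that violate a single cap (substitute x_i' = x_i − (cap_i+1)): x_1 ≥ 6 gives C(11,2) = 55; x_2 ≥ 8 gives C(9,2) = 36; x_3 ≥ 7 gives C(10,2) = 45. Together 136.
Add back pairs where two caps are both exceeded: 3 + 6 + 1 = 10.
By inclusion–exclusion the count is 136 − 136 + 10 = 10.

10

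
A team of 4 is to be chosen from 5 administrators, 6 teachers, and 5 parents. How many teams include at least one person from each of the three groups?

975

Unrestricted: C(16,4) = 1820 ways to pick any 4 of the 16.
Selections missing a whole group: no administrators → C(11,4) = 330; no teachers → C(10,4) = 210; no parents → C(11,4) = 330.
Add back selections omitting two groups (i.e. drawn from a single group): C(5,4) + C(6,4) + C(5,4) = 25.
By inclusion–exclusion: 1820 − 870 + 25 = 975.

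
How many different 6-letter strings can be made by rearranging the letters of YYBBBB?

15

Letter multiplicities in YYBBBB: B×4, Y×2.
The number of distinct arrangements is 6!/(4!·2!) = 720/48 = 15.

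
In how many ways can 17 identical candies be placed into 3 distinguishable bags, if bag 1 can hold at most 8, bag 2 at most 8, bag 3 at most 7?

Ignoring the caps, the number of non-negative solutions to x_1+…+x_3 = 17 is C(19,2) = 171.
Subtract solutions that violate a single cap (substitute x_i' = x_i − (cap_i+1)): x_1 ≥ 9 gives C(10,2) = 45; x_2 ≥ 9 gives C(10,2) = 45; x_3 ≥ 8 gives C(11,2) = 55. Together 145.
Add back pairs where two caps are both exceeded: 0 + 1 + 1 = 2.
By inclusion–exclusion the count is 171 − 145 + 2 = 28.

28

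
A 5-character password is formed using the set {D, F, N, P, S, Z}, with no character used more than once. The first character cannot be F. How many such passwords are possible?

The first character has 6−1 = 5 choices (anything except F).
The remaining 4 characters are filled from the other 5 symbols without repetition: 5 × 4 × 3 × 2 = 120.
Total: 5 × 120 = 600.

600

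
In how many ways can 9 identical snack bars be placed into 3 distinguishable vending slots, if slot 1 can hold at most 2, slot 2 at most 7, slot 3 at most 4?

12

Without the upper bounds there are C(11,2) = 55 ways to split 9 among 3 vending slots.
Subtract solutions that violate a single cap (substitute x_i' = x_i − (cap_i+1)): x_1 ≥ 3 gives C(8,2) = 28; x_2 ≥ 8 gives C(3,2) = 3; x_3 ≥ 5 gives C(6,2) = 15. Together 46.
Add back pairs where two caps are both exceeded: 0 + 3 + 0 = 3.
By inclusion–exclusion the count is 55 − 46 + 3 = 12.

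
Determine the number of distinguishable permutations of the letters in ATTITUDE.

Letter multiplicities in ATTITUDE: A×1, D×1, E×1, I×1, T×3, U×1.
So there are 8! / (3!) = 6720 distinguishable arrangements.

6720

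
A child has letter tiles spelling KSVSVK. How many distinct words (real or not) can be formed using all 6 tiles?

Letter multiplicities in KSVSVK: K×2, S×2, V×2.
So there are 6! / (2!·2!·2!) = 90 distinguishable arrangements.

90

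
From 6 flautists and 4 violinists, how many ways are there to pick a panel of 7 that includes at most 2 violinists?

Split by how many violinists are chosen (0 through 2).
Sum: C(4,0)·C(6,7) + C(4,1)·C(6,6) + C(4,2)·C(6,5) = 0 + 4 + 36 = 40.

40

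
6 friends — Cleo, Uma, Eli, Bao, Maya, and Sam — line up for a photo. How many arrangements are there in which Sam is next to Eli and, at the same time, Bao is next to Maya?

Treat {Sam,Eli} as one block (2 orders) and {Bao,Maya} as another (2 orders).
That leaves 4 units to arrange: 2 × 2 × 4! = 4 × 24 = 96.

96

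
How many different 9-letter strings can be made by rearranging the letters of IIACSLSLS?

15120

IIACSLSLS has 9 letters with I appearing twice, L appearing twice, and S appearing 3 times.
So there are 9! / (3!·2!·2!) = 15120 distinguishable arrangements.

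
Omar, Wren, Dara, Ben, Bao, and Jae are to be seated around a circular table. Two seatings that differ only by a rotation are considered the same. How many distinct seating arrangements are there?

120

Seat Omar anywhere (absorbing the rotational symmetry), then permute the other 5: (5)! = 120.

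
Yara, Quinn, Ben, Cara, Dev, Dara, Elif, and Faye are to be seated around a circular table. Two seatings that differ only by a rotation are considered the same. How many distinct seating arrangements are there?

Around a circle, 8 distinct people have 8!/8 = (7)! = 5040 rotationally distinct seatings.

5040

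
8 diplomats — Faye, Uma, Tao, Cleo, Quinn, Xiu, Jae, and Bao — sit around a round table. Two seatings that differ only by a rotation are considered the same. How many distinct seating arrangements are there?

5040

Fix one person's seat to break rotational symmetry; the remaining 7 people can be arranged in (7)! = 5040 ways.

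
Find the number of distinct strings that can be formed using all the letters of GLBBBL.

60

Letter multiplicities in GLBBBL: B×3, G×1, L×2.
So there are 6! / (3!·2!) = 60 distinguishable arrangements.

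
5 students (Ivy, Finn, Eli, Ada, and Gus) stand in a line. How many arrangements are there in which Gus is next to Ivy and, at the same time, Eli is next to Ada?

Treat {Gus,Ivy} as one block (2 orders) and {Eli,Ada} as another (2 orders).
That leaves 3 units to arrange: 2 × 2 × 3! = 4 × 6 = 24.

24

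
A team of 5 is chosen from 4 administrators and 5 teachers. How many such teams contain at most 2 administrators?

Split by how many administrators are chosen (0 through 2).
Sum: C(4,0)·C(5,5) + C(4,1)·C(5,4) + C(4,2)·C(5,3) = 1 + 20 + 60 = 81.

81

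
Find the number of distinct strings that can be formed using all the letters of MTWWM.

30

Letter multiplicities in MTWWM: M×2, T×1, W×2.
The number of distinct arrangements is 5!/(2!·2!) = 120/4 = 30.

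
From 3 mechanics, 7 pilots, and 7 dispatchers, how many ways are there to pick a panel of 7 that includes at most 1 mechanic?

12441

Split by how many mechanics are chosen (0 through 1).
Sum: C(3,0)·C(14,7) + C(3,1)·C(14,6) = 3432 + 9009 = 12441.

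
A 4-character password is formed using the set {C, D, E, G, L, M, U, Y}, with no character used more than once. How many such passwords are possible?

1680

With no repetition, fill the 4 characters in order: 8 choices, then 7, down to 5.
That product is 8 × 7 × 6 × 5 = 1680.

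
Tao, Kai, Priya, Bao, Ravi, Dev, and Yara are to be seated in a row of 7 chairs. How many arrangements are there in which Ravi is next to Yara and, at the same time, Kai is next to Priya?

Treat {Ravi,Yara} as one block (2 orders) and {Kai,Priya} as another (2 orders).
That leaves 5 units to arrange: 2 × 2 × 5! = 4 × 120 = 480.

480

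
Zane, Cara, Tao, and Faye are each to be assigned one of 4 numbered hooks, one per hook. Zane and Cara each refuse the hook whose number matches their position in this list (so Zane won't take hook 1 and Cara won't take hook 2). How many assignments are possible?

14

Let Aᵢ (for i ∈ {1, 2}) be the placements that put person i in their forbidden hook. Any j of these fix j positions, leaving (4−j)! ways to fill the rest, and there are C(2,j) ways to pick which j.
By inclusion–exclusion, the number of valid placements is Σ_{j=0}^{2} (−1)^j C(2,j)·(4−j)!.
Computing: 24 − 12 + 2 = 14.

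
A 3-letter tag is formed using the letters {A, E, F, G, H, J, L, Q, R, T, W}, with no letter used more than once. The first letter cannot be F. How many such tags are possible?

The first letter has 11−1 = 10 choices (anything except F).
The remaining 2 letters are filled from the other 10 symbols without repetition: 10 × 9 = 90.
Total: 10 × 90 = 900.

900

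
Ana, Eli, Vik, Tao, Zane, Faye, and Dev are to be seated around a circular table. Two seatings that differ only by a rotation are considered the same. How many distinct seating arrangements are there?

720

Seat Ana anywhere (absorbing the rotational symmetry), then permute the other 6: (6)! = 720.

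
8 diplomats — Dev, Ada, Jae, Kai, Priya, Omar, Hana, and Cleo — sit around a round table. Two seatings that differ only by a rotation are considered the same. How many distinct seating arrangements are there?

5040

Fix one person's seat to break rotational symmetry; the remaining 7 people can be arranged in (7)! = 5040 ways.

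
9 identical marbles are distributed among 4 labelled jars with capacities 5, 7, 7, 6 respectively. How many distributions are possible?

182

Ignoring the caps, the number of non-negative solutions to x_1+…+x_4 = 9 is C(12,3) = 220.
Subtract solutions that violate a single cap (substitute x_i' = x_i − (cap_i+1)): x_1 ≥ 6 gives C(6,3) = 20; x_2 ≥ 8 gives C(4,3) = 4; x_3 ≥ 8 gives C(4,3) = 4; x_4 ≥ 7 gives C(5,3) = 10. Together 38.
No two caps can be exceeded simultaneously, so the pair terms are all 0.
By inclusion–exclusion the count is 220 − 38 + 0 = 182.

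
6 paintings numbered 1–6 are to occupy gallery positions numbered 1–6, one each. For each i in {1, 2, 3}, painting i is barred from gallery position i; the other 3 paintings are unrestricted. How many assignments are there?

426

Let Aᵢ (for i ∈ {1, 2, 3}) be the placements that put painting i in its forbidden gallery position. Any j of these fix j positions, leaving (6−j)! ways to fill the rest, and there are C(3,j) ways to pick which j.
By inclusion–exclusion, the number of valid placements is Σ_{j=0}^{3} (−1)^j C(3,j)·(6−j)!.
Computing: 720 − 360 + 72 − 6 = 426.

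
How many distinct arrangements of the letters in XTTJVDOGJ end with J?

Fix J in the last position and arrange the remaining 8 letters.
Those 8 letters have T appearing twice, giving (8)!/(2!) = 20160.

20160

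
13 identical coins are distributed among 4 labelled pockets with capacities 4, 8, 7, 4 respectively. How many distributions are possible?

By stars and bars, unrestricted non-negative solutions to x_1+…+x_4 = 13 number C(13+3,3) = 560.
Subtract solutions that violate a single cap (substitute x_i' = x_i − (cap_i+1)): x_1 ≥ 5 gives C(11,3) = 165; x_2 ≥ 9 gives C(7,3) = 35; x_3 ≥ 8 gives C(8,3) = 56; x_4 ≥ 5 gives C(11,3) = 165. Together 421.
Add back pairs where two caps are both exceeded: 0 + 1 + 20 + 0 + 0 + 1 = 22.
By inclusion–exclusion the count is 560 − 421 + 22 = 161.

161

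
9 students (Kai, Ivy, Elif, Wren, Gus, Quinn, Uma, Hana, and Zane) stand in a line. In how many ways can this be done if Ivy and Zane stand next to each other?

80640

Glue Ivy and Zane into one block (2 internal orders), leaving 8 units to arrange in a row.
That gives 2 × 8! = 2 × 40320 = 80640.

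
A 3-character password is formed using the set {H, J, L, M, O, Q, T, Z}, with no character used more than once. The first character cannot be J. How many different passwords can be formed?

The first character has 8−1 = 7 choices (anything except J).
The remaining 2 characters are filled from the other 7 symbols without repetition: 7 × 6 = 42.
Total: 7 × 42 = 294.

294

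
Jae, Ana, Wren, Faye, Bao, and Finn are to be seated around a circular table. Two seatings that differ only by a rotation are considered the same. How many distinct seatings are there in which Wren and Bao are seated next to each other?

Treat {Wren, Bao} as one unit (2 internal orders) and seat the resulting 5 units around the table: (4)! circular arrangements.
So 2 × (4)! = 2 × 24 = 48.

48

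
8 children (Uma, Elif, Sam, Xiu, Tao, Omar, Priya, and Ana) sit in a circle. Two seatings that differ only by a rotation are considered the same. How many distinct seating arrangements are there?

Around a circle, 8 distinct people have 8!/8 = (7)! = 5040 rotationally distinct seatings.

5040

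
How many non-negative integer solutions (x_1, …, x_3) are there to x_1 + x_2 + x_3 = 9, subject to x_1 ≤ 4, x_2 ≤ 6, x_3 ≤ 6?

By stars and bars, unrestricted non-negative solutions to x_1+…+x_3 = 9 number C(9+2,2) = 55.
Subtract solutions that violate a single cap (substitute x_i' = x_i − (cap_i+1)): x_1 ≥ 5 gives C(6,2) = 15; x_2 ≥ 7 gives C(4,2) = 6; x_3 ≥ 7 gives C(4,2) = 6. Together 27.
No two caps can be exceeded simultaneously, so the pair terms are all 0.
By inclusion–exclusion the count is 55 − 27 + 0 = 28.

28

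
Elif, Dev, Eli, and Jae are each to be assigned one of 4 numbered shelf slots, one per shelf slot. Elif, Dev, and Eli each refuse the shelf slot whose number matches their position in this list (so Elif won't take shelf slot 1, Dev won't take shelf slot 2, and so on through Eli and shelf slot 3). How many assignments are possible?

11

Let Aᵢ (for i ∈ {1, 2, 3}) be the placements that put person i in their forbidden shelf slot. Any j of these fix j positions, leaving (4−j)! ways to fill the rest, and there are C(3,j) ways to pick which j.
By inclusion–exclusion, the number of valid placements is Σ_{j=0}^{3} (−1)^j C(3,j)·(4−j)!.
Computing: 24 − 18 + 6 − 1 = 11.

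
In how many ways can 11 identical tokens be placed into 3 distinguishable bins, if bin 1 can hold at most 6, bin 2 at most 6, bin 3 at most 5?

27

By stars and bars, unrestricted non-negative solutions to x_1+…+x_3 = 11 number C(11+2,2) = 78.
Subtract solutions that violate a single cap (substitute x_i' = x_i − (cap_i+1)): x_1 ≥ 7 gives C(6,2) = 15; x_2 ≥ 7 gives C(6,2) = 15; x_3 ≥ 6 gives C(7,2) = 21. Together 51.
No two caps can be exceeded simultaneously, so the pair terms are all 0.
By inclusion–exclusion the count is 78 − 51 + 0 = 27.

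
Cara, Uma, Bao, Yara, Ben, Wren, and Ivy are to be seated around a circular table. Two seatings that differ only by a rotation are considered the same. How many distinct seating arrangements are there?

720

Fix one person's seat to break rotational symmetry; the remaining 6 people can be arranged in (6)! = 720 ways.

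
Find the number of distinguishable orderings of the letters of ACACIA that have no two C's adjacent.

40

There are 6!/(3!·2!) = 60 arrangements of ACACIA in total.
Arrangements with the C's together: treat CC as one letter, giving (5)!/(3!) = 20.
Hence 60 − 20 = 40.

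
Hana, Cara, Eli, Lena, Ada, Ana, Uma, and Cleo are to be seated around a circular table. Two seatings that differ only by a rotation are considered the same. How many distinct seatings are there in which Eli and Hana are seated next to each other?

1440

Treat {Eli, Hana} as one unit (2 internal orders) and seat the resulting 7 units around the table: (6)! circular arrangements.
So 2 × (6)! = 2 × 720 = 1440.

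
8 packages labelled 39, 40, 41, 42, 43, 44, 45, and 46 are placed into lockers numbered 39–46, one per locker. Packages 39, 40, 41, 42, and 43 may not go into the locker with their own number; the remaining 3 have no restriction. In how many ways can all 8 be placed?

21234

Let Aᵢ (for 39 ≤ i ≤ 43) be the placements that put package i in its forbidden locker. Any j of these fix j positions, leaving (8−j)! ways to fill the rest, and there are C(5,j) ways to pick which j.
By inclusion–exclusion, the number of valid placements is Σ_{j=0}^{5} (−1)^j C(5,j)·(8−j)!.
Computing: 40320 − 25200 + 7200 − 1200 + 120 − 6 = 21234.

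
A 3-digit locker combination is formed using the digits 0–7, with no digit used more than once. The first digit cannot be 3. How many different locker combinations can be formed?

294

The first digit has 8−1 = 7 choices (anything except 3).
The remaining 2 digits are filled from the other 7 symbols without repetition: 7 × 6 = 42.
Total: 7 × 42 = 294.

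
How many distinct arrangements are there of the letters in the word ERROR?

ERROR has 5 letters with R appearing 3 times.
So there are 5! / (3!) = 20 distinguishable arrangements.

20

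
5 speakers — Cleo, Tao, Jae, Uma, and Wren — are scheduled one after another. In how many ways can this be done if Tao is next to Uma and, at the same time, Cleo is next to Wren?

24

Treat {Tao,Uma} as one block (2 orders) and {Cleo,Wren} as another (2 orders).
That leaves 3 units to arrange: 2 × 2 × 3! = 4 × 6 = 24.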